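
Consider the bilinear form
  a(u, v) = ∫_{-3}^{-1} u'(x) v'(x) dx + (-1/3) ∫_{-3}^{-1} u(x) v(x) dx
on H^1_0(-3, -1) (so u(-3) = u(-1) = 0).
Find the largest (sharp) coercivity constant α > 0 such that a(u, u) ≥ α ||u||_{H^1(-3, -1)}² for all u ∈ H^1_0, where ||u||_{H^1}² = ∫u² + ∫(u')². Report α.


α = (-4/3 + π^2)/(4 + π^2)

Coercivity of a(·,·) on H^1_0(-3, -1) means a(u, u) ≥ α ||u||_{H^1}² for every u ∈ H^1_0.
The interval has length L = 2, and Poincaré/coercivity depend only on L. Here a(u, u) = ∫(u')² + (-1/3)·∫u².
Here c = -1/3 < 0 with |c| < (π/L)² = π^2/4, so coercivity still holds. The condition a(u,u) ≥ α||u||_{H^1}² reads (1−α)∫(u')² ≥ (α−c)∫u². Any admissible α is ≤ 1 (rapidly oscillating u have ∫u²/∫(u')² → 0), and α = 1 would force 0 ≥ (1−c)∫u², impossible since c < 1; so 1−α > 0. By the sharp Poincaré inequality on H^1_0 of an interval of length L, ∫(u')² ≥ (π/L)²∫u² with equality for the first sine mode sin(π(x−x₀)/L) (x₀ the left endpoint), so the inequality holds for all u iff (1−α)(π/L)² ≥ α − c, i.e. α ≤ ((π/L)² + c)/((π/L)² + 1) = (1 + c(L/π)²)/(1 + (L/π)²). (Direct route, valid since c ≤ 0: Poincaré gives c∫u² ≥ c(L/π)²∫(u')², so a(u,u) ≥ (1 + c(L/π)²)∫(u')², while ||u||_{H^1}² ≤ (1 + (L/π)²)∫(u')²; dividing yields the same α.) With (π/L)² = π^2/4 and c = -1/3, the largest admissible constant is α = ((π/L)² + c)/((π/L)² + 1).
Simplifying, α = (-4/3 + π^2)/(4 + π^2).


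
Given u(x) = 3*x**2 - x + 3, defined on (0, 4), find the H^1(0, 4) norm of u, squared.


||u||_{H^1}^2 = 37928/15

The H^1 norm (squared) on an interval (0, L) is
  ||u||_{H^1}^2 = ∫_0^L u(x)^2 dx + ∫_0^L u'(x)^2 dx.
Compute u'(x) = 6*x - 1.
Then u(x)^2 = 9*x**4 - 6*x**3 + 19*x**2 - 6*x + 9 and u'(x)^2 = 36*x**2 - 12*x + 1.
Integrate each monomial from 0 to 4 using ∫_0^4 c·x^n dx = c·4^(n+1)/(n+1):
  ∫_0^4 u(x)^2 dx = ∫_0^4 (9*x^4 - 6*x^3 + 19*x^2 - 6*x + 9) dx. Term by term:
    ∫_0^4 9*x^4 dx = 9216/5;  ∫_0^4 -6*x^3 dx = -384;  ∫_0^4 19*x^2 dx = 1216/3;
    ∫_0^4 -6*x dx = -48;  ∫_0^4 9 dx = 36.
  Sum: 9216/5 − 384 + 1216/3 − 48 + 36 = 27788/15.
  ∫_0^4 u'(x)^2 dx = ∫_0^4 (36*x^2 - 12*x + 1) dx. Term by term:
    ∫_0^4 36*x^2 dx = 768;  ∫_0^4 -12*x dx = -96;  ∫_0^4 1 dx = 4.
  Sum: 768 − 96 + 4 = 676.
Adding: ||u||_{H^1}^2 = 27788/15 + 676 = 37928/15.


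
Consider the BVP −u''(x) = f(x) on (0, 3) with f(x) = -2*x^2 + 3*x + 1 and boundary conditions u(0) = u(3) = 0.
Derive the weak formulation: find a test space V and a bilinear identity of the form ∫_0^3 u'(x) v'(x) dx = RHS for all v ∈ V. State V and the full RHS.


V = H^1_0(0, 3) (so v(0) = v(3) = 0); weak form: ∫_0^3 u'v' dx = ∫_0^3 (-2*x^2 + 3*x + 1) v dx for all v ∈ V.

Multiply both sides by a test function v and integrate from 0 to 3:
  ∫_0^3 −u''(x) v(x) dx = ∫_0^3 f(x) v(x) dx.
Integrate the LHS by parts once:
  ∫_0^3 −u'' v dx = −[u'(x) v(x)]_0^3 + ∫_0^3 u'(x) v'(x) dx.
Thus ∫_0^3 u'(x) v'(x) dx = ∫_0^3 f(x) v(x) dx + [u'(x) v(x)]_0^3.
Choose V so that boundary terms are either known or forced to vanish.
u is Dirichlet: u(0) = u(3) = 0. Let V = H^1_0(0, 3); then v(0) = v(3) = 0, and [u' v]_0^3 = 0.
Weak formulation: find u (satisfying any essential BC) such that ∫_0^3 u'(x) v'(x) dx = ∫_0^3 f v dx for all v ∈ V.
Substituting f(x) = -2*x^2 + 3*x + 1, the right-hand side is ∫_0^3 (-2*x^2 + 3*x + 1) v dx.


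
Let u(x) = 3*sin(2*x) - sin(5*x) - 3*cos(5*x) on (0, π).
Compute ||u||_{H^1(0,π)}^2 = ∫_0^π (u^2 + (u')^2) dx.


||u||_{H^1(0,π)}^2 = 624/7 + 305*π/2

u'(x) = 15*sin(5*x) + 6*cos(2*x) - 5*cos(5*x).
Expand u² and (u')² and integrate term by term on (0, π), using: for integers n ≥ 1, ∫_0^π sin²(nx) dx = ∫_0^π cos²(nx) dx = π/2; for n ≠ n', ∫_0^π sin(nx)sin(n'x) dx = ∫_0^π cos(nx)cos(n'x) dx = 0; and by product-to-sum, ∫_0^π sin(nx)cos(n'x) dx = ½∫_0^π [sin((n+n')x) + sin((n−n')x)] dx, which is 0 when n+n' is even and 2n/(n²−n'²) when n+n' is odd (it need not vanish on (0, π)).
  u² squared terms: (-1)²·∫sin(5x)² dx = 1·π/2 = π/2;  (-3)²·∫cos(5x)² dx = 9·π/2 = 9*π/2;  (3)²·∫sin(2x)² dx = 9·π/2 = 9*π/2.
  u² cross terms: 2·(-1)·(-3)·∫sin(5x)·cos(5x) dx = 6·(0) = 0;  2·(-1)·(3)·∫sin(5x)·sin(2x) dx = -6·(0) = 0;  2·(-3)·(3)·∫cos(5x)·sin(2x) dx = -18·(-4/21) = 24/7.
  So ∫_0^π u² dx = π/2 + 9*π/2 + 9*π/2 + 0 + 0 + 24/7 = 24/7 + 19*π/2.
  (u')² squared terms: (-5)²·∫cos(5x)² dx = 25·π/2 = 25*π/2;  (6)²·∫cos(2x)² dx = 36·π/2 = 18*π;  (15)²·∫sin(5x)² dx = 225·π/2 = 225*π/2.
  (u')² cross terms: 2·(-5)·(6)·∫cos(5x)·cos(2x) dx = -60·(0) = 0;  2·(-5)·(15)·∫cos(5x)·sin(5x) dx = -150·(0) = 0;  2·(6)·(15)·∫cos(2x)·sin(5x) dx = 180·(10/21) = 600/7.
  So ∫_0^π (u')² dx = 25*π/2 + 18*π + 225*π/2 + 0 + 0 + 600/7 = 600/7 + 143*π.
||u||_{H^1}^2 = (24/7 + 19*π/2) + (600/7 + 143*π) = 624/7 + 305*π/2.


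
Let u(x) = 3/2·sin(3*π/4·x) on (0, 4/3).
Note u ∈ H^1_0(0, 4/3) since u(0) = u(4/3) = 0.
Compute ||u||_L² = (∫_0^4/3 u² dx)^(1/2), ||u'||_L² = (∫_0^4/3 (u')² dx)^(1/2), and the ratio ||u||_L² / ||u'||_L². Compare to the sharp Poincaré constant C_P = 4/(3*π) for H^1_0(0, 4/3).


||u||_L² / ||u'||_L² = 4/(3*π) = C_P.

u(x) = 3/2·sin(3*π/4·x), so u'(x) = 9*π*cos(3*π*x/4)/8.
Writing u(x) = A·sin(kπx/L) with A = 3/2 and k = 1, use ∫_0^L sin²(kπx/L) dx = L/2 and ∫_0^L cos²(kπx/L) dx = L/2.
u² = 9/4·sin²(3*π/4·x) and (u')² = 81*π^2/64·cos²(3*π/4·x), and each of sin², cos² integrates to L/2 = 2/3 over (0, 4/3).
∫_0^4/3 u² dx = 3/2, so ||u||_L² = sqrt(6)/2.
∫_0^4/3 (u')² dx = 27*π^2/32, so ||u'||_L² = 3*sqrt(6)*π/8.
Ratio ||u||_L² / ||u'||_L² = 4/(3*π).
Sharp Poincaré constant on H^1_0(0, 4/3) is C_P = L/π = 4/(3*π), achieved by sin(3*π/4·x).
This is the k = 1 eigenfunction (up to amplitude), so the ratio equals the sharp Poincaré constant exactly.


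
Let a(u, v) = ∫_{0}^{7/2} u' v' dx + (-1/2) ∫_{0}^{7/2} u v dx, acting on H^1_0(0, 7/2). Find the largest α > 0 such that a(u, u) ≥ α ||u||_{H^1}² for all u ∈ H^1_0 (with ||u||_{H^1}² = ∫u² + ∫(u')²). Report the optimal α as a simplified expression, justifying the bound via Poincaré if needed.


α = (-49 + 8*π^2)/(2*(4*π^2 + 49))

Coercivity of a(·,·) on H^1_0(0, 7/2) means a(u, u) ≥ α ||u||_{H^1}² for every u ∈ H^1_0.
The interval has length L = 7/2, and Poincaré/coercivity depend only on L. Here a(u, u) = ∫(u')² + (-1/2)·∫u².
Here c = -1/2 < 0 with |c| < (π/L)² = 4*π^2/49, so coercivity still holds. The condition a(u,u) ≥ α||u||_{H^1}² reads (1−α)∫(u')² ≥ (α−c)∫u². Any admissible α is ≤ 1 (rapidly oscillating u have ∫u²/∫(u')² → 0), and α = 1 would force 0 ≥ (1−c)∫u², impossible since c < 1; so 1−α > 0. By the sharp Poincaré inequality on H^1_0 of an interval of length L, ∫(u')² ≥ (π/L)²∫u² with equality for the first sine mode sin(π(x−x₀)/L) (x₀ the left endpoint), so the inequality holds for all u iff (1−α)(π/L)² ≥ α − c, i.e. α ≤ ((π/L)² + c)/((π/L)² + 1) = (1 + c(L/π)²)/(1 + (L/π)²). (Direct route, valid since c ≤ 0: Poincaré gives c∫u² ≥ c(L/π)²∫(u')², so a(u,u) ≥ (1 + c(L/π)²)∫(u')², while ||u||_{H^1}² ≤ (1 + (L/π)²)∫(u')²; dividing yields the same α.) With (π/L)² = 4*π^2/49 and c = -1/2, the largest admissible constant is α = ((π/L)² + c)/((π/L)² + 1).
Simplifying, α = (-49 + 8*π^2)/(2*(4*π^2 + 49)).


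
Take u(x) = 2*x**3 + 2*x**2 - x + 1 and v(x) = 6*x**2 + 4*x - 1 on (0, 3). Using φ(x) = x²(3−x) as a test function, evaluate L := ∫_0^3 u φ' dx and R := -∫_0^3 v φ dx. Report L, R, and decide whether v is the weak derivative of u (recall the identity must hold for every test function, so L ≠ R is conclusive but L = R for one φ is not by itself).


LHS = -3753/20, RHS = -3753/20. Yes, v = u' weakly.

u(x) = 2*x**3 + 2*x**2 - x + 1, classical derivative u'(x) = 6*x**2 + 4*x - 1.
φ(x) = x²(3−x), so φ'(x) = 3*x*(2 - x).
Note φ(0) = φ(3) = 0, so the boundary term u·φ vanishes.
LHS = ∫_0^3 u(x) φ'(x) dx = ∫_0^3 (-6*x^5 + 6*x^4 + 15*x^3 - 9*x^2 + 6*x) dx. Term by term:
  ∫_0^3 -6*x^5 dx = -729;  ∫_0^3 6*x^4 dx = 1458/5;  ∫_0^3 15*x^3 dx = 1215/4;
  ∫_0^3 -9*x^2 dx = -81;  ∫_0^3 6*x dx = 27.
Sum: -729 + 1458/5 + 1215/4 − 81 + 27 = -3753/20.
So LHS = -3753/20.
∫_0^3 v(x) φ(x) dx = ∫_0^3 (-6*x^5 + 14*x^4 + 13*x^3 - 3*x^2) dx. Term by term:
  ∫_0^3 -6*x^5 dx = -729;  ∫_0^3 14*x^4 dx = 3402/5;  ∫_0^3 13*x^3 dx = 1053/4;
  ∫_0^3 -3*x^2 dx = -27.
Sum: -729 + 3402/5 + 1053/4 − 27 = 3753/20.
So RHS = -∫_0^3 v(x) φ(x) dx = -3753/20.
LHS = RHS, so the identity holds for this test φ.
Moreover u is smooth here and v(x) = u'(x) = 6*x**2 + 4*x - 1 pointwise, so the identity holds for every test function. Hence v is the weak derivative of u.


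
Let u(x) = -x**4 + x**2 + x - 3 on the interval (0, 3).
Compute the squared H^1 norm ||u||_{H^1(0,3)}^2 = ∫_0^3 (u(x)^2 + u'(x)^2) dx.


||u||_{H^1}^2 = 57711/10

The H^1 norm (squared) on an interval (0, L) is
  ||u||_{H^1}^2 = ∫_0^L u(x)^2 dx + ∫_0^L u'(x)^2 dx.
Compute u'(x) = -4*x**3 + 2*x + 1.
Then u(x)^2 = x**8 - 2*x**6 - 2*x**5 + 7*x**4 + 2*x**3 - 5*x**2 - 6*x + 9 and u'(x)^2 = 16*x**6 - 16*x**4 - 8*x**3 + 4*x**2 + 4*x + 1.
Integrate each monomial from 0 to 3 using ∫_0^3 c·x^n dx = c·3^(n+1)/(n+1):
  ∫_0^3 u(x)^2 dx = ∫_0^3 (x^8 - 2*x^6 - 2*x^5 + 7*x^4 + 2*x^3 - 5*x^2 - 6*x + 9) dx. Term by term:
    ∫_0^3 x^8 dx = 2187;  ∫_0^3 -2*x^6 dx = -4374/7;  ∫_0^3 -2*x^5 dx = -243;
    ∫_0^3 7*x^4 dx = 1701/5;  ∫_0^3 2*x^3 dx = 81/2;  ∫_0^3 -5*x^2 dx = -45;
    ∫_0^3 -6*x dx = -27;  ∫_0^3 9 dx = 27.
  Sum: 2187 − 4374/7 − 243 + 1701/5 + 81/2 − 45 − 27 + 27 = 115839/70.
  ∫_0^3 u'(x)^2 dx = ∫_0^3 (16*x^6 - 16*x^4 - 8*x^3 + 4*x^2 + 4*x + 1) dx. Term by term:
    ∫_0^3 16*x^6 dx = 34992/7;  ∫_0^3 -16*x^4 dx = -3888/5;  ∫_0^3 -8*x^3 dx = -162;
    ∫_0^3 4*x^2 dx = 36;  ∫_0^3 4*x dx = 18;  ∫_0^3 1 dx = 3.
  Sum: 34992/7 − 3888/5 − 162 + 36 + 18 + 3 = 144069/35.
Adding: ||u||_{H^1}^2 = 115839/70 + 144069/35 = 57711/10.


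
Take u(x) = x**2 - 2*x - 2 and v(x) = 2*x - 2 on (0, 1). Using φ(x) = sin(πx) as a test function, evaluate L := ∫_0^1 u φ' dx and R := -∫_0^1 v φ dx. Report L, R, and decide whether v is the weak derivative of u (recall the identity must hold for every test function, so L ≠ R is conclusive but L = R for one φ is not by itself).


LHS = 2/π, RHS = 2/π. Yes, v = u' weakly.

u(x) = x**2 - 2*x - 2, classical derivative u'(x) = 2*x - 2.
φ(x) = sin(πx), so φ'(x) = π*cos(π*x).
Note φ(0) = φ(1) = 0, so the boundary term u·φ vanishes.
LHS = ∫_0^1 u(x) φ'(x) dx = ∫_0^1 (π*x^2*cos(π*x) - 2*π*x*cos(π*x) - 2*π*cos(π*x)) dx. Term by term:
  ∫_0^1 -2*π*cos(π*x) dx = 0;  ∫_0^1 π*x^2*cos(π*x) dx = -2/π;  ∫_0^1 -2*π*x*cos(π*x) dx = 4/π.
Sum: 0 − 2/π + 4/π = 2/π.
So LHS = 2/π.
∫_0^1 v(x) φ(x) dx = ∫_0^1 (2*x*sin(π*x) - 2*sin(π*x)) dx. Term by term:
  ∫_0^1 -2*sin(π*x) dx = -4/π;  ∫_0^1 2*x*sin(π*x) dx = 2/π.
Sum: -4/π + 2/π = -2/π.
So RHS = -∫_0^1 v(x) φ(x) dx = 2/π.
LHS = RHS, so the identity holds for this test φ.
Moreover u is smooth here and v(x) = u'(x) = 2*x - 2 pointwise, so the identity holds for every test function. Hence v is the weak derivative of u.


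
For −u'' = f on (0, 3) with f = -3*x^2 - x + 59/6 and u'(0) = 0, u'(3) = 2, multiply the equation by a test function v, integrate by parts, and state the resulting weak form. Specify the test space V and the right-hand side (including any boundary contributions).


V = H^1(0, 3) (v unrestricted at boundary; u is determined up to an additive constant); weak form: ∫_0^3 u'v' dx = ∫_0^3 (-3*x^2 - x + 59/6) v dx + 2·v(3) for all v ∈ V.

Multiply both sides by a test function v and integrate from 0 to 3:
  ∫_0^3 −u''(x) v(x) dx = ∫_0^3 f(x) v(x) dx.
Integrate the LHS by parts once:
  ∫_0^3 −u'' v dx = −[u'(x) v(x)]_0^3 + ∫_0^3 u'(x) v'(x) dx.
Thus ∫_0^3 u'(x) v'(x) dx = ∫_0^3 f(x) v(x) dx + [u'(x) v(x)]_0^3.
Choose V so that boundary terms are either known or forced to vanish.
u has inhomogeneous Neumann u'(0) = 0, u'(3) = 2. [u' v]_0^3 = (2)·v(3) − (0)·v(0) = 2·v(3). Take V = H^1(0, 3); boundary term becomes part of RHS.
Weak formulation: find u (satisfying any essential BC) such that ∫_0^3 u'(x) v'(x) dx = ∫_0^3 f v dx + 2·v(3) for all v ∈ V (Neumann data are natural BCs: they enter the RHS as boundary terms).
Substituting f(x) = -3*x^2 - x + 59/6, the right-hand side is ∫_0^3 (-3*x^2 - x + 59/6) v dx + 2·v(3).
Compatibility check (pure Neumann): taking v ≡ 1 ∈ V gives 0 = ∫_0^3 f dx + (2) − (0), i.e. ∫_0^3 f dx must equal u'(0) − u'(3) = -2. Indeed ∫_0^3 (-3*x^2 - x + 59/6) dx = -2, so the data are compatible. The solution is then unique only up to an additive constant (fix it e.g. by requiring ∫_0^3 u dx = 0).


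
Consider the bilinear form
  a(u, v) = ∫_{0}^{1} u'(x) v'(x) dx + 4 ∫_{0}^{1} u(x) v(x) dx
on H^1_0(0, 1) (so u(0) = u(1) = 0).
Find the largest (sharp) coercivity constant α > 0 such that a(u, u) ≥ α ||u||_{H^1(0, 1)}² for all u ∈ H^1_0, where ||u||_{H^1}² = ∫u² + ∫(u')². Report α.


α = 1

Coercivity of a(·,·) on H^1_0(0, 1) means a(u, u) ≥ α ||u||_{H^1}² for every u ∈ H^1_0.
The interval has length L = 1, and Poincaré/coercivity depend only on L. Here a(u, u) = ∫(u')² + (4)·∫u².
Here c = 4 ≥ 1, so a(u,u) = ∫(u')² + c∫u² ≥ ∫(u')² + ∫u² = ||u||_{H^1}², i.e. α = 1 works. No larger α is possible: a(u,u) ≥ α||u||_{H^1}² means (1−α)∫(u')² ≥ (α−c)∫u², and for the modes u_n = sin(nπ(x−x₀)/L) (x₀ the left endpoint) one has ∫u_n²/∫(u_n')² = (L/(nπ))² → 0, so a(u_n,u_n)/||u_n||_{H^1}² → 1. Hence the optimal constant is α = 1.
Therefore α = 1.


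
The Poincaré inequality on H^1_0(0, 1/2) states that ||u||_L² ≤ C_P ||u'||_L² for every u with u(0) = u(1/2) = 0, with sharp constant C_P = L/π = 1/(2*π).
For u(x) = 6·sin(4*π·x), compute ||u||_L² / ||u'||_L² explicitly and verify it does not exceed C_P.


||u||_L² / ||u'||_L² = 1/(4*π) < C_P = 1/(2*π).

u(x) = 6·sin(4*π·x), so u'(x) = 24*π*cos(4*π*x).
Writing u(x) = A·sin(kπx/L) with A = 6 and k = 2, use ∫_0^L sin²(kπx/L) dx = L/2 and ∫_0^L cos²(kπx/L) dx = L/2.
u² = 36·sin²(4*π·x) and (u')² = 576*π^2·cos²(4*π·x), and each of sin², cos² integrates to L/2 = 1/4 over (0, 1/2).
∫_0^1/2 u² dx = 9, so ||u||_L² = 3.
∫_0^1/2 (u')² dx = 144*π^2, so ||u'||_L² = 12*π.
Ratio ||u||_L² / ||u'||_L² = 1/(4*π).
Sharp Poincaré constant on H^1_0(0, 1/2) is C_P = L/π = 1/(2*π), achieved by sin(2*π·x).
This is the k = 2 harmonic; the ratio L/(kπ) is strictly less than C_P = L/π, consistent with the sharp inequality ||u||_L² ≤ C_P ||u'||_L².


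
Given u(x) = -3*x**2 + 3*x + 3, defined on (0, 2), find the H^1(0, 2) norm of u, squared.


||u||_{H^1}^2 = 288/5

The H^1 norm (squared) on an interval (0, L) is
  ||u||_{H^1}^2 = ∫_0^L u(x)^2 dx + ∫_0^L u'(x)^2 dx.
Compute u'(x) = 3 - 6*x.
Then u(x)^2 = 9*x**4 - 18*x**3 - 9*x**2 + 18*x + 9 and u'(x)^2 = 36*x**2 - 36*x + 9.
Integrate each monomial from 0 to 2 using ∫_0^2 c·x^n dx = c·2^(n+1)/(n+1):
  ∫_0^2 u(x)^2 dx = ∫_0^2 (9*x^4 - 18*x^3 - 9*x^2 + 18*x + 9) dx. Term by term:
    ∫_0^2 9*x^4 dx = 288/5;  ∫_0^2 -18*x^3 dx = -72;  ∫_0^2 -9*x^2 dx = -24;
    ∫_0^2 18*x dx = 36;  ∫_0^2 9 dx = 18.
  Sum: 288/5 − 72 − 24 + 36 + 18 = 78/5.
  ∫_0^2 u'(x)^2 dx = ∫_0^2 (36*x^2 - 36*x + 9) dx. Term by term:
    ∫_0^2 36*x^2 dx = 96;  ∫_0^2 -36*x dx = -72;  ∫_0^2 9 dx = 18.
  Sum: 96 − 72 + 18 = 42.
Adding: ||u||_{H^1}^2 = 78/5 + 42 = 288/5.


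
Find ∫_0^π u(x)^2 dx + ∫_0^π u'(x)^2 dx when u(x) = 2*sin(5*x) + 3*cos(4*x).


||u||_{H^1(0,π)}^2 = 680/3 + 257*π/2

u'(x) = -12*sin(4*x) + 10*cos(5*x).
Expand u² and (u')² and integrate term by term on (0, π), using: for integers n ≥ 1, ∫_0^π sin²(nx) dx = ∫_0^π cos²(nx) dx = π/2; for n ≠ n', ∫_0^π sin(nx)sin(n'x) dx = ∫_0^π cos(nx)cos(n'x) dx = 0; and by product-to-sum, ∫_0^π sin(nx)cos(n'x) dx = ½∫_0^π [sin((n+n')x) + sin((n−n')x)] dx, which is 0 when n+n' is even and 2n/(n²−n'²) when n+n' is odd (it need not vanish on (0, π)).
  u² squared terms: (2)²·∫sin(5x)² dx = 4·π/2 = 2*π;  (3)²·∫cos(4x)² dx = 9·π/2 = 9*π/2.
  u² cross terms: 2·(2)·(3)·∫sin(5x)·cos(4x) dx = 12·(10/9) = 40/3.
  So ∫_0^π u² dx = 2*π + 9*π/2 + 40/3 = 40/3 + 13*π/2.
  (u')² squared terms: (-12)²·∫sin(4x)² dx = 144·π/2 = 72*π;  (10)²·∫cos(5x)² dx = 100·π/2 = 50*π.
  (u')² cross terms: 2·(-12)·(10)·∫sin(4x)·cos(5x) dx = -240·(-8/9) = 640/3.
  So ∫_0^π (u')² dx = 72*π + 50*π + 640/3 = 640/3 + 122*π.
||u||_{H^1}^2 = (40/3 + 13*π/2) + (640/3 + 122*π) = 680/3 + 257*π/2.


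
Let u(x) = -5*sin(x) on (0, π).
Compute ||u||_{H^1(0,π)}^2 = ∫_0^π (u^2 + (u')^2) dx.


||u||_{H^1(0,π)}^2 = 25*π

u'(x) = -5*cos(x).
Expand u² and (u')² and integrate term by term on (0, π), using: for integers n ≥ 1, ∫_0^π sin²(nx) dx = ∫_0^π cos²(nx) dx = π/2; for n ≠ n', ∫_0^π sin(nx)sin(n'x) dx = ∫_0^π cos(nx)cos(n'x) dx = 0; and by product-to-sum, ∫_0^π sin(nx)cos(n'x) dx = ½∫_0^π [sin((n+n')x) + sin((n−n')x)] dx, which is 0 when n+n' is even and 2n/(n²−n'²) when n+n' is odd (it need not vanish on (0, π)).
  u² squared terms: (-5)²·∫sin(x)² dx = 25·π/2 = 25*π/2.
  So ∫_0^π u² dx = 25*π/2.
  (u')² squared terms: (-5)²·∫cos(x)² dx = 25·π/2 = 25*π/2.
  So ∫_0^π (u')² dx = 25*π/2.
||u||_{H^1}^2 = (25*π/2) + (25*π/2) = 25*π.


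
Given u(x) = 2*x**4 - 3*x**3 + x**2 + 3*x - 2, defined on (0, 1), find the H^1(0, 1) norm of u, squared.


||u||_{H^1}^2 = 452/45

The H^1 norm (squared) on an interval (0, L) is
  ||u||_{H^1}^2 = ∫_0^L u(x)^2 dx + ∫_0^L u'(x)^2 dx.
Compute u'(x) = 8*x**3 - 9*x**2 + 2*x + 3.
Then u(x)^2 = 4*x**8 - 12*x**7 + 13*x**6 + 6*x**5 - 25*x**4 + 18*x**3 + 5*x**2 - 12*x + 4 and u'(x)^2 = 64*x**6 - 144*x**5 + 113*x**4 + 12*x**3 - 50*x**2 + 12*x + 9.
Integrate each monomial from 0 to 1 using ∫_0^1 c·x^n dx = c·1^(n+1)/(n+1):
  ∫_0^1 u(x)^2 dx = ∫_0^1 (4*x^8 - 12*x^7 + 13*x^6 + 6*x^5 - 25*x^4 + 18*x^3 + 5*x^2 - 12*x + 4) dx. Term by term:
    ∫_0^1 4*x^8 dx = 4/9;  ∫_0^1 -12*x^7 dx = -3/2;  ∫_0^1 13*x^6 dx = 13/7;
    ∫_0^1 6*x^5 dx = 1;  ∫_0^1 -25*x^4 dx = -5;  ∫_0^1 18*x^3 dx = 9/2;
    ∫_0^1 5*x^2 dx = 5/3;  ∫_0^1 -12*x dx = -6;  ∫_0^1 4 dx = 4.
  Sum: 4/9 − 3/2 + 13/7 + 1 − 5 + 9/2 + 5/3 − 6 + 4 = 61/63.
  ∫_0^1 u'(x)^2 dx = ∫_0^1 (64*x^6 - 144*x^5 + 113*x^4 + 12*x^3 - 50*x^2 + 12*x + 9) dx. Term by term:
    ∫_0^1 64*x^6 dx = 64/7;  ∫_0^1 -144*x^5 dx = -24;  ∫_0^1 113*x^4 dx = 113/5;
    ∫_0^1 12*x^3 dx = 3;  ∫_0^1 -50*x^2 dx = -50/3;  ∫_0^1 12*x dx = 6;
    ∫_0^1 9 dx = 9.
  Sum: 64/7 − 24 + 113/5 + 3 − 50/3 + 6 + 9 = 953/105.
Adding: ||u||_{H^1}^2 = 61/63 + 953/105 = 452/45.


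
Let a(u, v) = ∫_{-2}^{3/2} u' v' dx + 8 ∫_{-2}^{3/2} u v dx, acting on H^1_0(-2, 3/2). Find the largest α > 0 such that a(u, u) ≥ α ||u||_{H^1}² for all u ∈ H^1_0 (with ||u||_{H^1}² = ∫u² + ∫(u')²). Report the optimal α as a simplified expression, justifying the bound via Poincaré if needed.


α = 1

Coercivity of a(·,·) on H^1_0(-2, 3/2) means a(u, u) ≥ α ||u||_{H^1}² for every u ∈ H^1_0.
The interval has length L = 7/2, and Poincaré/coercivity depend only on L. Here a(u, u) = ∫(u')² + (8)·∫u².
Here c = 8 ≥ 1, so a(u,u) = ∫(u')² + c∫u² ≥ ∫(u')² + ∫u² = ||u||_{H^1}², i.e. α = 1 works. No larger α is possible: a(u,u) ≥ α||u||_{H^1}² means (1−α)∫(u')² ≥ (α−c)∫u², and for the modes u_n = sin(nπ(x−x₀)/L) (x₀ the left endpoint) one has ∫u_n²/∫(u_n')² = (L/(nπ))² → 0, so a(u_n,u_n)/||u_n||_{H^1}² → 1. Hence the optimal constant is α = 1.
Therefore α = 1.


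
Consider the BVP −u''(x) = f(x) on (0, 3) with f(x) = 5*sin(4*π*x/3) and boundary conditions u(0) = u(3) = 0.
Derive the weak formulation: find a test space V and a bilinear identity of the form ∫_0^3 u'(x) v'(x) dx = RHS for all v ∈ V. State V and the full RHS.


V = H^1_0(0, 3) (so v(0) = v(3) = 0); weak form: ∫_0^3 u'v' dx = ∫_0^3 (5*sin(4*π*x/3)) v dx for all v ∈ V.

Multiply both sides by a test function v and integrate from 0 to 3:
  ∫_0^3 −u''(x) v(x) dx = ∫_0^3 f(x) v(x) dx.
Integrate the LHS by parts once:
  ∫_0^3 −u'' v dx = −[u'(x) v(x)]_0^3 + ∫_0^3 u'(x) v'(x) dx.
Thus ∫_0^3 u'(x) v'(x) dx = ∫_0^3 f(x) v(x) dx + [u'(x) v(x)]_0^3.
Choose V so that boundary terms are either known or forced to vanish.
u is Dirichlet: u(0) = u(3) = 0. Let V = H^1_0(0, 3); then v(0) = v(3) = 0, and [u' v]_0^3 = 0.
Weak formulation: find u (satisfying any essential BC) such that ∫_0^3 u'(x) v'(x) dx = ∫_0^3 f v dx for all v ∈ V.
Substituting f(x) = 5*sin(4*π*x/3), the right-hand side is ∫_0^3 (5*sin(4*π*x/3)) v dx.


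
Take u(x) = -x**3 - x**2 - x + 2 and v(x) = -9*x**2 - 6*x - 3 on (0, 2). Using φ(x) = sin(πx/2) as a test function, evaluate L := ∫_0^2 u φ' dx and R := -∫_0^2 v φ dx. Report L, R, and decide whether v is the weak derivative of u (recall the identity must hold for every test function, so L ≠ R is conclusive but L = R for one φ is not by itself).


LHS = -96/π^3 + 36/π, RHS = -288/π^3 + 108/π. No, v is not the weak derivative of u.

u(x) = -x**3 - x**2 - x + 2, classical derivative u'(x) = -3*x**2 - 2*x - 1.
φ(x) = sin(πx/2), so φ'(x) = π*cos(π*x/2)/2.
Note φ(0) = φ(2) = 0, so the boundary term u·φ vanishes.
LHS = ∫_0^2 u(x) φ'(x) dx = ∫_0^2 (-π*x^3*cos(π*x/2)/2 - π*x^2*cos(π*x/2)/2 - π*x*cos(π*x/2)/2 + π*cos(π*x/2)) dx. Term by term:
  ∫_0^2 π*cos(π*x/2) dx = 0;  ∫_0^2 -π*x*cos(π*x/2)/2 dx = 4/π;  ∫_0^2 -π*x^2*cos(π*x/2)/2 dx = 8/π;
  ∫_0^2 -π*x^3*cos(π*x/2)/2 dx = -96/π^3 + 24/π.
Sum: 0 + 4/π + 8/π + -96/π^3 + 24/π = -96/π^3 + 36/π.
So LHS = -96/π^3 + 36/π.
∫_0^2 v(x) φ(x) dx = ∫_0^2 (-9*x^2*sin(π*x/2) - 6*x*sin(π*x/2) - 3*sin(π*x/2)) dx. Term by term:
  ∫_0^2 -3*sin(π*x/2) dx = -12/π;  ∫_0^2 -9*x^2*sin(π*x/2) dx = -72/π + 288/π^3;  ∫_0^2 -6*x*sin(π*x/2) dx = -24/π.
Sum: -12/π + -72/π + 288/π^3 − 24/π = -108/π + 288/π^3.
So RHS = -∫_0^2 v(x) φ(x) dx = -288/π^3 + 108/π.
LHS − RHS = -72/π + 192/π^3 ≠ 0, so the identity fails.
(For a valid weak derivative the identity must hold for EVERY test function, in particular this one. The failure shows v is NOT the weak derivative of u.)
Correct weak derivative would be u'(x) = -3*x**2 - 2*x - 1.


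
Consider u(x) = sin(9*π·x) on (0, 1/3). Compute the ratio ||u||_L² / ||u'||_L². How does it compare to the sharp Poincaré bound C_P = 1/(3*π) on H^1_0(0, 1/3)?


||u||_L² / ||u'||_L² = 1/(9*π) < C_P = 1/(3*π).

u(x) = sin(9*π·x), so u'(x) = 9*π*cos(9*π*x).
Writing u(x) = A·sin(kπx/L) with A = 1 and k = 3, use ∫_0^L sin²(kπx/L) dx = L/2 and ∫_0^L cos²(kπx/L) dx = L/2.
u² = 1·sin²(9*π·x) and (u')² = 81*π^2·cos²(9*π·x), and each of sin², cos² integrates to L/2 = 1/6 over (0, 1/3).
∫_0^1/3 u² dx = 1/6, so ||u||_L² = sqrt(6)/6.
∫_0^1/3 (u')² dx = 27*π^2/2, so ||u'||_L² = 3*sqrt(6)*π/2.
Ratio ||u||_L² / ||u'||_L² = 1/(9*π).
Sharp Poincaré constant on H^1_0(0, 1/3) is C_P = L/π = 1/(3*π), achieved by sin(3*π·x).
This is the k = 3 harmonic; the ratio L/(kπ) is strictly less than C_P = L/π, consistent with the sharp inequality ||u||_L² ≤ C_P ||u'||_L².


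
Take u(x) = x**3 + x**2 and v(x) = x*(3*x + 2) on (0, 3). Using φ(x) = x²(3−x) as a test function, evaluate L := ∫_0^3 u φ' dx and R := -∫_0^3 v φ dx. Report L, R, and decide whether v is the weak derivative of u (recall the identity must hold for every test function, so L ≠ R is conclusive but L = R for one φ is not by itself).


LHS = -486/5, RHS = -486/5. Yes, v = u' weakly.

u(x) = x**3 + x**2, classical derivative u'(x) = 3*x**2 + 2*x.
φ(x) = x²(3−x), so φ'(x) = 3*x*(2 - x).
Note φ(0) = φ(3) = 0, so the boundary term u·φ vanishes.
LHS = ∫_0^3 u(x) φ'(x) dx = ∫_0^3 (-3*x^5 + 3*x^4 + 6*x^3) dx. Term by term:
  ∫_0^3 -3*x^5 dx = -729/2;  ∫_0^3 3*x^4 dx = 729/5;  ∫_0^3 6*x^3 dx = 243/2.
Sum: -729/2 + 729/5 + 243/2 = -486/5.
So LHS = -486/5.
∫_0^3 v(x) φ(x) dx = ∫_0^3 (-3*x^5 + 7*x^4 + 6*x^3) dx. Term by term:
  ∫_0^3 -3*x^5 dx = -729/2;  ∫_0^3 7*x^4 dx = 1701/5;  ∫_0^3 6*x^3 dx = 243/2.
Sum: -729/2 + 1701/5 + 243/2 = 486/5.
So RHS = -∫_0^3 v(x) φ(x) dx = -486/5.
LHS = RHS, so the identity holds for this test φ.
Moreover u is smooth here and v(x) = u'(x) = 3*x**2 + 2*x pointwise, so the identity holds for every test function. Hence v is the weak derivative of u.


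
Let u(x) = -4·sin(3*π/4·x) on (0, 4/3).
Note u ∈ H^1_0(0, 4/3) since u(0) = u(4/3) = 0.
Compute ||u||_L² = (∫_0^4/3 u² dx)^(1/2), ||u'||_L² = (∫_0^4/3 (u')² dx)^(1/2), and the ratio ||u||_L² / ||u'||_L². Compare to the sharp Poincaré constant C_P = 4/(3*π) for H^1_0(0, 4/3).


||u||_L² / ||u'||_L² = 4/(3*π) = C_P.

u(x) = -4·sin(3*π/4·x), so u'(x) = -3*π*cos(3*π*x/4).
Writing u(x) = A·sin(kπx/L) with A = -4 and k = 1, use ∫_0^L sin²(kπx/L) dx = L/2 and ∫_0^L cos²(kπx/L) dx = L/2.
u² = 16·sin²(3*π/4·x) and (u')² = 9*π^2·cos²(3*π/4·x), and each of sin², cos² integrates to L/2 = 2/3 over (0, 4/3).
∫_0^4/3 u² dx = 32/3, so ||u||_L² = 4*sqrt(6)/3.
∫_0^4/3 (u')² dx = 6*π^2, so ||u'||_L² = sqrt(6)*π.
Ratio ||u||_L² / ||u'||_L² = 4/(3*π).
Sharp Poincaré constant on H^1_0(0, 4/3) is C_P = L/π = 4/(3*π), achieved by sin(3*π/4·x).
This is the k = 1 eigenfunction (up to amplitude), so the ratio equals the sharp Poincaré constant exactly.


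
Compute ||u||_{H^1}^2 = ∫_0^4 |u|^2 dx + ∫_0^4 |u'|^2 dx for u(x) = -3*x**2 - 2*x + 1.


||u||_{H^1}^2 = 52748/15

The H^1 norm (squared) on an interval (0, L) is
  ||u||_{H^1}^2 = ∫_0^L u(x)^2 dx + ∫_0^L u'(x)^2 dx.
Compute u'(x) = -6*x - 2.
Then u(x)^2 = 9*x**4 + 12*x**3 - 2*x**2 - 4*x + 1 and u'(x)^2 = 36*x**2 + 24*x + 4.
Integrate each monomial from 0 to 4 using ∫_0^4 c·x^n dx = c·4^(n+1)/(n+1):
  ∫_0^4 u(x)^2 dx = ∫_0^4 (9*x^4 + 12*x^3 - 2*x^2 - 4*x + 1) dx. Term by term:
    ∫_0^4 9*x^4 dx = 9216/5;  ∫_0^4 12*x^3 dx = 768;  ∫_0^4 -2*x^2 dx = -128/3;
    ∫_0^4 -4*x dx = -32;  ∫_0^4 1 dx = 4.
  Sum: 9216/5 + 768 − 128/3 − 32 + 4 = 38108/15.
  ∫_0^4 u'(x)^2 dx = ∫_0^4 (36*x^2 + 24*x + 4) dx. Term by term:
    ∫_0^4 36*x^2 dx = 768;  ∫_0^4 24*x dx = 192;  ∫_0^4 4 dx = 16.
  Sum: 768 + 192 + 16 = 976.
Adding: ||u||_{H^1}^2 = 38108/15 + 976 = 52748/15.


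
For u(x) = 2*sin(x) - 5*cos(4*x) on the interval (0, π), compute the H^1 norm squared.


||u||_{H^1(0,π)}^2 = 136/3 + 433*π/2

u'(x) = 20*sin(4*x) + 2*cos(x).
Expand u² and (u')² and integrate term by term on (0, π), using: for integers n ≥ 1, ∫_0^π sin²(nx) dx = ∫_0^π cos²(nx) dx = π/2; for n ≠ n', ∫_0^π sin(nx)sin(n'x) dx = ∫_0^π cos(nx)cos(n'x) dx = 0; and by product-to-sum, ∫_0^π sin(nx)cos(n'x) dx = ½∫_0^π [sin((n+n')x) + sin((n−n')x)] dx, which is 0 when n+n' is even and 2n/(n²−n'²) when n+n' is odd (it need not vanish on (0, π)).
  u² squared terms: (-5)²·∫cos(4x)² dx = 25·π/2 = 25*π/2;  (2)²·∫sin(x)² dx = 4·π/2 = 2*π.
  u² cross terms: 2·(-5)·(2)·∫cos(4x)·sin(x) dx = -20·(-2/15) = 8/3.
  So ∫_0^π u² dx = 25*π/2 + 2*π + 8/3 = 8/3 + 29*π/2.
  (u')² squared terms: (2)²·∫cos(x)² dx = 4·π/2 = 2*π;  (20)²·∫sin(4x)² dx = 400·π/2 = 200*π.
  (u')² cross terms: 2·(2)·(20)·∫cos(x)·sin(4x) dx = 80·(8/15) = 128/3.
  So ∫_0^π (u')² dx = 2*π + 200*π + 128/3 = 128/3 + 202*π.
||u||_{H^1}^2 = (8/3 + 29*π/2) + (128/3 + 202*π) = 136/3 + 433*π/2.


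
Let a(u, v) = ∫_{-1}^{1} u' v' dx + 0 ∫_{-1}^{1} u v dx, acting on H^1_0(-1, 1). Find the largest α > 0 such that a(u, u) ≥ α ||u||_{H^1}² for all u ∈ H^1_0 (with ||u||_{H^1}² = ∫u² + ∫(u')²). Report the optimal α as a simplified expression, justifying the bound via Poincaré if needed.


α = π^2/(4 + π^2)

Coercivity of a(·,·) on H^1_0(-1, 1) means a(u, u) ≥ α ||u||_{H^1}² for every u ∈ H^1_0.
The interval has length L = 2, and Poincaré/coercivity depend only on L. Here a(u, u) = ∫(u')² + (0)·∫u².
Here c = 0, so a(u,u) = ∫(u')² alone. The condition a(u,u) ≥ α||u||_{H^1}² reads (1−α)∫(u')² ≥ (α−c)∫u². Any admissible α is ≤ 1 (rapidly oscillating u have ∫u²/∫(u')² → 0), and α = 1 would force 0 ≥ (1−c)∫u², impossible since c < 1; so 1−α > 0. By the sharp Poincaré inequality on H^1_0 of an interval of length L, ∫(u')² ≥ (π/L)²∫u² with equality for the first sine mode sin(π(x−x₀)/L) (x₀ the left endpoint), so the inequality holds for all u iff (1−α)(π/L)² ≥ α − c, i.e. α ≤ ((π/L)² + c)/((π/L)² + 1) = (1 + c(L/π)²)/(1 + (L/π)²). (Direct route, valid since c ≤ 0: Poincaré gives c∫u² ≥ c(L/π)²∫(u')², so a(u,u) ≥ (1 + c(L/π)²)∫(u')², while ||u||_{H^1}² ≤ (1 + (L/π)²)∫(u')²; dividing yields the same α.) With (π/L)² = π^2/4 and c = 0, the largest admissible constant is α = ((π/L)² + c)/((π/L)² + 1).
Simplifying, α = π^2/(4 + π^2).


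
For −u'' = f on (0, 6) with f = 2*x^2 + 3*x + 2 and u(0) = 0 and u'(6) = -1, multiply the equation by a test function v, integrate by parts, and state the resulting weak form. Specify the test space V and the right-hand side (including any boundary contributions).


V = {v ∈ H^1(0, 6) : v(0) = 0} (test functions vanish at x = 0 where u is specified); weak form: ∫_0^6 u'v' dx = ∫_0^6 (2*x^2 + 3*x + 2) v dx − v(6) for all v ∈ V.

Multiply both sides by a test function v and integrate from 0 to 6:
  ∫_0^6 −u''(x) v(x) dx = ∫_0^6 f(x) v(x) dx.
Integrate the LHS by parts once:
  ∫_0^6 −u'' v dx = −[u'(x) v(x)]_0^6 + ∫_0^6 u'(x) v'(x) dx.
Thus ∫_0^6 u'(x) v'(x) dx = ∫_0^6 f(x) v(x) dx + [u'(x) v(x)]_0^6.
Choose V so that boundary terms are either known or forced to vanish.
Mixed BC: u(0) = 0 (Dirichlet) and u'(6) = -1 (Neumann). Define V = {v ∈ H^1(0, 6) : v(0) = 0}. Then [u' v]_0^6 = u'(6)·v(6) − u'(0)·0 = − v(6).
Weak formulation: find u (satisfying any essential BC) such that ∫_0^6 u'(x) v'(x) dx = ∫_0^6 f v dx − v(6) for all v ∈ V (Dirichlet at 0 absorbed into V; Neumann datum at x = 6 contributes the boundary term).
Substituting f(x) = 2*x^2 + 3*x + 2, the right-hand side is ∫_0^6 (2*x^2 + 3*x + 2) v dx − v(6).


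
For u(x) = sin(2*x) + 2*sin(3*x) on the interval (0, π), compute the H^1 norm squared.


||u||_{H^1(0,π)}^2 = 45*π/2

u'(x) = 2*cos(2*x) + 6*cos(3*x).
Expand u² and (u')² and integrate term by term on (0, π), using: for integers n ≥ 1, ∫_0^π sin²(nx) dx = ∫_0^π cos²(nx) dx = π/2; for n ≠ n', ∫_0^π sin(nx)sin(n'x) dx = ∫_0^π cos(nx)cos(n'x) dx = 0; and by product-to-sum, ∫_0^π sin(nx)cos(n'x) dx = ½∫_0^π [sin((n+n')x) + sin((n−n')x)] dx, which is 0 when n+n' is even and 2n/(n²−n'²) when n+n' is odd (it need not vanish on (0, π)).
  u² squared terms: (2)²·∫sin(3x)² dx = 4·π/2 = 2*π;  (1)²·∫sin(2x)² dx = 1·π/2 = π/2.
  u² cross terms: 2·(2)·(1)·∫sin(3x)·sin(2x) dx = 4·(0) = 0.
  So ∫_0^π u² dx = 2*π + π/2 + 0 = 5*π/2.
  (u')² squared terms: (2)²·∫cos(2x)² dx = 4·π/2 = 2*π;  (6)²·∫cos(3x)² dx = 36·π/2 = 18*π.
  (u')² cross terms: 2·(2)·(6)·∫cos(2x)·cos(3x) dx = 24·(0) = 0.
  So ∫_0^π (u')² dx = 2*π + 18*π + 0 = 20*π.
||u||_{H^1}^2 = (5*π/2) + (20*π) = 45*π/2.


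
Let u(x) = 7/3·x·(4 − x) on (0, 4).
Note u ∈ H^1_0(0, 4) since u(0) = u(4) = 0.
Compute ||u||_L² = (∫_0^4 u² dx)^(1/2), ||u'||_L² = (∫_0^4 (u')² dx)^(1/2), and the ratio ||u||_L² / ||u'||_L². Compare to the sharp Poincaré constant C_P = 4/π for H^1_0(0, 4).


||u||_L² / ||u'||_L² = 2*sqrt(10)/5 < C_P = 4/π.

u(x) = 7/3·x·(4 − x), so u'(x) = 28/3 - 14*x/3.
u(x) = 7/3·x·(4 − x) vanishes at x = 0 and x = 4, so u ∈ H^1_0(0, 4). Differentiate via the product rule and integrate the resulting polynomials term by term.
  ∫_0^4 u² dx = ∫_0^4 (49*x^4/9 - 392*x^3/9 + 784*x^2/9) dx. Term by term:
    ∫_0^4 49*x^4/9 dx = 50176/45;  ∫_0^4 -392*x^3/9 dx = -25088/9;  ∫_0^4 784*x^2/9 dx = 50176/27.
  Sum: 50176/45 − 25088/9 + 50176/27 = 25088/135.
  ∫_0^4 (u')² dx = ∫_0^4 (196*x^2/9 - 784*x/9 + 784/9) dx. Term by term:
    ∫_0^4 196*x^2/9 dx = 12544/27;  ∫_0^4 -784*x/9 dx = -6272/9;  ∫_0^4 784/9 dx = 3136/9.
  Sum: 12544/27 − 6272/9 + 3136/9 = 3136/27.
∫_0^4 u² dx = 25088/135, so ||u||_L² = 112*sqrt(30)/45.
∫_0^4 (u')² dx = 3136/27, so ||u'||_L² = 56*sqrt(3)/9.
Ratio ||u||_L² / ||u'||_L² = 2*sqrt(10)/5.
Sharp Poincaré constant on H^1_0(0, 4) is C_P = L/π = 4/π, achieved by sin(π/4·x).
A polynomial bump cannot attain the sharp Poincaré constant (only the first sine eigenfunction does), so the ratio is strictly less than C_P, consistent with ||u||_L² ≤ C_P ||u'||_L².


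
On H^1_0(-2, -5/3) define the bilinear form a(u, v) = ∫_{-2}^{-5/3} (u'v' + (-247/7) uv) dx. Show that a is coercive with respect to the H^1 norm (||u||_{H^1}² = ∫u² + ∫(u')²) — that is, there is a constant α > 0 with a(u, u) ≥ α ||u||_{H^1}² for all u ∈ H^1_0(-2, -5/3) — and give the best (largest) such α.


α = (-247 + 63*π^2)/(7*(1 + 9*π^2))

Coercivity of a(·,·) on H^1_0(-2, -5/3) means a(u, u) ≥ α ||u||_{H^1}² for every u ∈ H^1_0.
The interval has length L = 1/3, and Poincaré/coercivity depend only on L. Here a(u, u) = ∫(u')² + (-247/7)·∫u².
Here c = -247/7 < 0 with |c| < (π/L)² = 9*π^2, so coercivity still holds. The condition a(u,u) ≥ α||u||_{H^1}² reads (1−α)∫(u')² ≥ (α−c)∫u². Any admissible α is ≤ 1 (rapidly oscillating u have ∫u²/∫(u')² → 0), and α = 1 would force 0 ≥ (1−c)∫u², impossible since c < 1; so 1−α > 0. By the sharp Poincaré inequality on H^1_0 of an interval of length L, ∫(u')² ≥ (π/L)²∫u² with equality for the first sine mode sin(π(x−x₀)/L) (x₀ the left endpoint), so the inequality holds for all u iff (1−α)(π/L)² ≥ α − c, i.e. α ≤ ((π/L)² + c)/((π/L)² + 1) = (1 + c(L/π)²)/(1 + (L/π)²). (Direct route, valid since c ≤ 0: Poincaré gives c∫u² ≥ c(L/π)²∫(u')², so a(u,u) ≥ (1 + c(L/π)²)∫(u')², while ||u||_{H^1}² ≤ (1 + (L/π)²)∫(u')²; dividing yields the same α.) With (π/L)² = 9*π^2 and c = -247/7, the largest admissible constant is α = ((π/L)² + c)/((π/L)² + 1).
Simplifying, α = (-247 + 63*π^2)/(7*(1 + 9*π^2)).


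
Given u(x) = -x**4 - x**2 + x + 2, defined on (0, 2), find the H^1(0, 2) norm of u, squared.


||u||_{H^1}^2 = 132478/315

The H^1 norm (squared) on an interval (0, L) is
  ||u||_{H^1}^2 = ∫_0^L u(x)^2 dx + ∫_0^L u'(x)^2 dx.
Compute u'(x) = -4*x**3 - 2*x + 1.
Then u(x)^2 = x**8 + 2*x**6 - 2*x**5 - 3*x**4 - 2*x**3 - 3*x**2 + 4*x + 4 and u'(x)^2 = 16*x**6 + 16*x**4 - 8*x**3 + 4*x**2 - 4*x + 1.
Integrate each monomial from 0 to 2 using ∫_0^2 c·x^n dx = c·2^(n+1)/(n+1):
  ∫_0^2 u(x)^2 dx = ∫_0^2 (x^8 + 2*x^6 - 2*x^5 - 3*x^4 - 2*x^3 - 3*x^2 + 4*x + 4) dx. Term by term:
    ∫_0^2 x^8 dx = 512/9;  ∫_0^2 2*x^6 dx = 256/7;  ∫_0^2 -2*x^5 dx = -64/3;
    ∫_0^2 -3*x^4 dx = -96/5;  ∫_0^2 -2*x^3 dx = -8;  ∫_0^2 -3*x^2 dx = -8;
    ∫_0^2 4*x dx = 8;  ∫_0^2 4 dx = 8.
  Sum: 512/9 + 256/7 − 64/3 − 96/5 − 8 − 8 + 8 + 8 = 16672/315.
  ∫_0^2 u'(x)^2 dx = ∫_0^2 (16*x^6 + 16*x^4 - 8*x^3 + 4*x^2 - 4*x + 1) dx. Term by term:
    ∫_0^2 16*x^6 dx = 2048/7;  ∫_0^2 16*x^4 dx = 512/5;  ∫_0^2 -8*x^3 dx = -32;
    ∫_0^2 4*x^2 dx = 32/3;  ∫_0^2 -4*x dx = -8;  ∫_0^2 1 dx = 2.
  Sum: 2048/7 + 512/5 − 32 + 32/3 − 8 + 2 = 38602/105.
Adding: ||u||_{H^1}^2 = 16672/315 + 38602/105 = 132478/315.


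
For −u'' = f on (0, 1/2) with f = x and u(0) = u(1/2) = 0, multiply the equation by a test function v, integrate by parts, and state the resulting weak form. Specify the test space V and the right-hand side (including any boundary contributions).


V = H^1_0(0, 1/2) (so v(0) = v(1/2) = 0); weak form: ∫_0^1/2 u'v' dx = ∫_0^1/2 (x) v dx for all v ∈ V.

Multiply both sides by a test function v and integrate from 0 to 1/2:
  ∫_0^1/2 −u''(x) v(x) dx = ∫_0^1/2 f(x) v(x) dx.
Integrate the LHS by parts once:
  ∫_0^1/2 −u'' v dx = −[u'(x) v(x)]_0^1/2 + ∫_0^1/2 u'(x) v'(x) dx.
Thus ∫_0^1/2 u'(x) v'(x) dx = ∫_0^1/2 f(x) v(x) dx + [u'(x) v(x)]_0^1/2.
Choose V so that boundary terms are either known or forced to vanish.
u is Dirichlet: u(0) = u(1/2) = 0. Let V = H^1_0(0, 1/2); then v(0) = v(1/2) = 0, and [u' v]_0^1/2 = 0.
Weak formulation: find u (satisfying any essential BC) such that ∫_0^1/2 u'(x) v'(x) dx = ∫_0^1/2 f v dx for all v ∈ V.
Substituting f(x) = x, the right-hand side is ∫_0^1/2 (x) v dx.


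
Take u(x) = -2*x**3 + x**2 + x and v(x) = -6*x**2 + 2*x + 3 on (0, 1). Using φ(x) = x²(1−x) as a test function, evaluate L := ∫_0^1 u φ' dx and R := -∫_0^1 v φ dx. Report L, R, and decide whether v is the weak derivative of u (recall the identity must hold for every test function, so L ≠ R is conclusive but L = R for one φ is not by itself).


LHS = 1/60, RHS = -3/20. No, v is not the weak derivative of u.

u(x) = -2*x**3 + x**2 + x, classical derivative u'(x) = -6*x**2 + 2*x + 1.
φ(x) = x²(1−x), so φ'(x) = x*(2 - 3*x).
Note φ(0) = φ(1) = 0, so the boundary term u·φ vanishes.
LHS = ∫_0^1 u(x) φ'(x) dx = ∫_0^1 (6*x^5 - 7*x^4 - x^3 + 2*x^2) dx. Term by term:
  ∫_0^1 6*x^5 dx = 1;  ∫_0^1 -7*x^4 dx = -7/5;  ∫_0^1 -x^3 dx = -1/4;
  ∫_0^1 2*x^2 dx = 2/3.
Sum: 1 − 7/5 − 1/4 + 2/3 = 1/60.
So LHS = 1/60.
∫_0^1 v(x) φ(x) dx = ∫_0^1 (6*x^5 - 8*x^4 - x^3 + 3*x^2) dx. Term by term:
  ∫_0^1 6*x^5 dx = 1;  ∫_0^1 -8*x^4 dx = -8/5;  ∫_0^1 -x^3 dx = -1/4;
  ∫_0^1 3*x^2 dx = 1.
Sum: 1 − 8/5 − 1/4 + 1 = 3/20.
So RHS = -∫_0^1 v(x) φ(x) dx = -3/20.
LHS − RHS = 1/6 ≠ 0, so the identity fails.
(For a valid weak derivative the identity must hold for EVERY test function, in particular this one. The failure shows v is NOT the weak derivative of u.)
Correct weak derivative would be u'(x) = -6*x**2 + 2*x + 1.


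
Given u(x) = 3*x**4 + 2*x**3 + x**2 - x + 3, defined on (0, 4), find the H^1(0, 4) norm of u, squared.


||u||_{H^1}^2 = 12580328/15

The H^1 norm (squared) on an interval (0, L) is
  ||u||_{H^1}^2 = ∫_0^L u(x)^2 dx + ∫_0^L u'(x)^2 dx.
Compute u'(x) = 12*x**3 + 6*x**2 + 2*x - 1.
Then u(x)^2 = 9*x**8 + 12*x**7 + 10*x**6 - 2*x**5 + 15*x**4 + 10*x**3 + 7*x**2 - 6*x + 9 and u'(x)^2 = 144*x**6 + 144*x**5 + 84*x**4 - 8*x**2 - 4*x + 1.
Integrate each monomial from 0 to 4 using ∫_0^4 c·x^n dx = c·4^(n+1)/(n+1):
  ∫_0^4 u(x)^2 dx = ∫_0^4 (9*x^8 + 12*x^7 + 10*x^6 - 2*x^5 + 15*x^4 + 10*x^3 + 7*x^2 - 6*x + 9) dx. Term by term:
    ∫_0^4 9*x^8 dx = 262144;  ∫_0^4 12*x^7 dx = 98304;  ∫_0^4 10*x^6 dx = 163840/7;
    ∫_0^4 -2*x^5 dx = -4096/3;  ∫_0^4 15*x^4 dx = 3072;  ∫_0^4 10*x^3 dx = 640;
    ∫_0^4 7*x^2 dx = 448/3;  ∫_0^4 -6*x dx = -48;  ∫_0^4 9 dx = 36.
  Sum: 262144 + 98304 + 163840/7 − 4096/3 + 3072 + 640 + 448/3 − 48 + 36 = 2704364/7.
  ∫_0^4 u'(x)^2 dx = ∫_0^4 (144*x^6 + 144*x^5 + 84*x^4 - 8*x^2 - 4*x + 1) dx. Term by term:
    ∫_0^4 144*x^6 dx = 2359296/7;  ∫_0^4 144*x^5 dx = 98304;  ∫_0^4 84*x^4 dx = 86016/5;
    ∫_0^4 -8*x^2 dx = -512/3;  ∫_0^4 -4*x dx = -32;  ∫_0^4 1 dx = 4.
  Sum: 2359296/7 + 98304 + 86016/5 − 512/3 − 32 + 4 = 47496836/105.
Adding: ||u||_{H^1}^2 = 2704364/7 + 47496836/105 = 12580328/15.


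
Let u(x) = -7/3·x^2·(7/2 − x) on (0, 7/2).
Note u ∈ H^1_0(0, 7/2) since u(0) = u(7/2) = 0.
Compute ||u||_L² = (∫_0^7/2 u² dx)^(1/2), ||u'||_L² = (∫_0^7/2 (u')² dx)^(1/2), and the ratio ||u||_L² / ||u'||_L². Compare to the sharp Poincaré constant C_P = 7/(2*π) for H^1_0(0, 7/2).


||u||_L² / ||u'||_L² = sqrt(14)/4 < C_P = 7/(2*π).

u(x) = -7/3·x^2·(7/2 − x), so u'(x) = 7*x*(3*x - 7)/3.
u(x) = -7/3·x^2·(7/2 − x) vanishes at x = 0 and x = 7/2, so u ∈ H^1_0(0, 7/2). Differentiate via the product rule and integrate the resulting polynomials term by term.
  ∫_0^7/2 u² dx = ∫_0^7/2 (49*x^6/9 - 343*x^5/9 + 2401*x^4/36) dx. Term by term:
    ∫_0^7/2 49*x^6/9 dx = 5764801/1152;  ∫_0^7/2 -343*x^5/9 dx = -40353607/3456;  ∫_0^7/2 2401*x^4/36 dx = 40353607/5760.
  Sum: 5764801/1152 − 40353607/3456 + 40353607/5760 = 5764801/17280.
  ∫_0^7/2 (u')² dx = ∫_0^7/2 (49*x^4 - 686*x^3/3 + 2401*x^2/9) dx. Term by term:
    ∫_0^7/2 49*x^4 dx = 823543/160;  ∫_0^7/2 -686*x^3/3 dx = -823543/96;  ∫_0^7/2 2401*x^2/9 dx = 823543/216.
  Sum: 823543/160 − 823543/96 + 823543/216 = 823543/2160.
∫_0^7/2 u² dx = 5764801/17280, so ||u||_L² = 2401*sqrt(30)/720.
∫_0^7/2 (u')² dx = 823543/2160, so ||u'||_L² = 343*sqrt(105)/180.
Ratio ||u||_L² / ||u'||_L² = sqrt(14)/4.
Sharp Poincaré constant on H^1_0(0, 7/2) is C_P = L/π = 7/(2*π), achieved by sin(2*π/7·x).
A polynomial bump cannot attain the sharp Poincaré constant (only the first sine eigenfunction does), so the ratio is strictly less than C_P, consistent with ||u||_L² ≤ C_P ||u'||_L².
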